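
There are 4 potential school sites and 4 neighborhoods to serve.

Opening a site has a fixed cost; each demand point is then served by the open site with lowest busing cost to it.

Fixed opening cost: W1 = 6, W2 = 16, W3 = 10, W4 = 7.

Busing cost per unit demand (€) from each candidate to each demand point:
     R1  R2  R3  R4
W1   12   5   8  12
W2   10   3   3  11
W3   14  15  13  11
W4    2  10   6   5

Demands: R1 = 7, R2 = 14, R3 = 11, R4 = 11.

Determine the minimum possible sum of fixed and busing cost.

167

Open {W2, W4}: assign each demand point to its cheapest open site.
  R1→W4 7×2=14, R2→W2 14×3=42, R3→W2 11×3=33, R4→W4 11×5=55
  busing cost 144, fixed 23 → total 167.
Compare {W1, W2, W4}: busing cost 144 + fixed 29 = 173.
Compare {W2, W3, W4}: busing cost 144 + fixed 33 = 177.
Compare {W1, W2, W3, W4}: busing cost 144 + fixed 39 = 183.
All other subsets cost ≥ 173. Minimum total cost: 167.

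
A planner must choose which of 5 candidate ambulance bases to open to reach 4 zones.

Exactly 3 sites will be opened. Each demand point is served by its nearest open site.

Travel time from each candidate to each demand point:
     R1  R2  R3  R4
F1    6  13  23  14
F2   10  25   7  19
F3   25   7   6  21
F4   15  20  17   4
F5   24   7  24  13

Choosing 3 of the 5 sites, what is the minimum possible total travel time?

23

Open {F1, F3, F4}.
  R1→F1 6, R2→F3 7, R3→F3 6, R4→F4 4  ⇒ total 23.
Compare {F2, F3, F4}: total 27.
Compare {F2, F4, F5}: total 28.
No size-3 selection does better; minimum is 23.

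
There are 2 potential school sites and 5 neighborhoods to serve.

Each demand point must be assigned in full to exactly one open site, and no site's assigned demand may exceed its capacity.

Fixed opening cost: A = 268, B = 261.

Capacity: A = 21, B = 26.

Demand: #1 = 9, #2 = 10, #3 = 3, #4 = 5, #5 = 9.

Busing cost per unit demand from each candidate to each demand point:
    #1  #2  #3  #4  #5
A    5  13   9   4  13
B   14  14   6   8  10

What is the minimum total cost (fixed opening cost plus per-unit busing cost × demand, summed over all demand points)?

842

Open {A, B}; cheapest assignment that respects the capacities:
  A (cap 21, load 14): #1, #4 — cost 9×5 + 5×4 = 65
  B (cap 26, load 22): #2, #3, #5 — cost 10×14 + 3×6 + 9×10 = 248
  Shipping 313, fixed 529 → total 842.
  Any other capacity-feasible assignment to {A, B} ships for at least 313.
Total demand is 36 and no other set of sites has combined capacity ≥ 36, so {A, B} is the only feasible choice of open sites. Minimum: 842.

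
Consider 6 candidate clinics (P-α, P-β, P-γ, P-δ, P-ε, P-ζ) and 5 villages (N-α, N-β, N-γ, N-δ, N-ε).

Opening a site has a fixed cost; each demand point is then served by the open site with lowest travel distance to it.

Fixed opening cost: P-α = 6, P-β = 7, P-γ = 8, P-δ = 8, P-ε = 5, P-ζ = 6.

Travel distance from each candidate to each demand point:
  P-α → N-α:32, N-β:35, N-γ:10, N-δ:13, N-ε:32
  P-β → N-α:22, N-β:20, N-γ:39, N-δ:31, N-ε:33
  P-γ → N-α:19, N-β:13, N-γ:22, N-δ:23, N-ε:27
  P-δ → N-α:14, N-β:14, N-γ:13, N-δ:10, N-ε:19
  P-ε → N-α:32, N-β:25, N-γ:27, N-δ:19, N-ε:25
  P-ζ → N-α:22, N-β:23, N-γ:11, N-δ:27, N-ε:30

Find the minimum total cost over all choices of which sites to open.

78

Open {P-δ}: assign each demand point to its cheapest open site.
  N-α→P-δ 14, N-β→P-δ 14, N-γ→P-δ 13, N-δ→P-δ 10, N-ε→P-δ 19
  travel distance 70, fixed 8 → total 78.
Compare {P-α, P-δ}: travel distance 67 + fixed 14 = 81.
Compare {P-δ, P-ζ}: travel distance 68 + fixed 14 = 82.
Compare {P-δ, P-ε}: travel distance 70 + fixed 13 = 83.
All other subsets cost ≥ 81. Minimum total cost: 78.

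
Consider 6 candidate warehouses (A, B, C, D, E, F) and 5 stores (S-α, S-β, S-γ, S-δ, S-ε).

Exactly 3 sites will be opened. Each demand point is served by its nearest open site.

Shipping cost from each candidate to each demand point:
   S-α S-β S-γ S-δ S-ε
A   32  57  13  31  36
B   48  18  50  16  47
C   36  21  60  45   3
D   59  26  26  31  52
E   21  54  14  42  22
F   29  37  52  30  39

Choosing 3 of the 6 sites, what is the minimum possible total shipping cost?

72

Open {B, C, E}.
  S-α→E 21, S-β→B 18, S-γ→E 14, S-δ→B 16, S-ε→C 3  ⇒ total 72.
Compare {A, B, C}: total 82.
Compare {A, C, E}: total 89.
No size-3 selection does better; minimum is 72.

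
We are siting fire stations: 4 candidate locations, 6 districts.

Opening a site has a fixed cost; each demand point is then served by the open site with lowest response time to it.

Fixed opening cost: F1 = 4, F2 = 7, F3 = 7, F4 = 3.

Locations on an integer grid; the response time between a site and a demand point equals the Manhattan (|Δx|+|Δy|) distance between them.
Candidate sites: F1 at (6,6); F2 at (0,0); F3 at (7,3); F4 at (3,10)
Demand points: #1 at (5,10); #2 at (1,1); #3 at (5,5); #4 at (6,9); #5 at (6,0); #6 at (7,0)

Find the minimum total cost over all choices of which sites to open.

Open {F3, F4}: assign each demand point to its cheapest open site.
  #1→F4 2, #2→F3 8, #3→F3 4, #4→F4 4, #5→F3 4, #6→F3 3
  response time 25, fixed 10 → total 35.
Compare {F1, F2}: response time 25 + fixed 11 = 36.
Compare {F1, F3}: response time 25 + fixed 11 = 36.
Compare {F1, F2, F4}: response time 22 + fixed 14 = 36.
All other subsets cost ≥ 36. Minimum total cost: 35.

35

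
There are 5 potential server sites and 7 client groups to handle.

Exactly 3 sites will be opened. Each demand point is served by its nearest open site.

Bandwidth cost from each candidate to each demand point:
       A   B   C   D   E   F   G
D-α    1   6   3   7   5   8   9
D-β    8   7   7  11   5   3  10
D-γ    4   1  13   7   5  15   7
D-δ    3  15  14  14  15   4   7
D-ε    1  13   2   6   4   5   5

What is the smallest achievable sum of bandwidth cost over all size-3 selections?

22

Open {D-β, D-γ, D-ε}.
  A→D-ε 1, B→D-γ 1, C→D-ε 2, D→D-ε 6, E→D-ε 4, F→D-β 3, G→D-ε 5  ⇒ total 22.
Compare {D-γ, D-δ, D-ε}: total 23.
Compare {D-α, D-γ, D-ε}: total 24.
No size-3 selection does better; minimum is 22.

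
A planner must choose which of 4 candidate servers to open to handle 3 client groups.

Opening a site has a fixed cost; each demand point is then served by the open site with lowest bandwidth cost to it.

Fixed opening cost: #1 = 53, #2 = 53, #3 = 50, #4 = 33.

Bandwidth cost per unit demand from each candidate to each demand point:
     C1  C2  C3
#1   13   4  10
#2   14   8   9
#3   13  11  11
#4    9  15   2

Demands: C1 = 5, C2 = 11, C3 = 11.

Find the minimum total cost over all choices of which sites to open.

Open {#1, #4}: assign each demand point to its cheapest open site.
  C1→#4 5×9=45, C2→#1 11×4=44, C3→#4 11×2=22
  bandwidth cost 111, fixed 86 → total 197.
Compare {#2, #4}: bandwidth cost 155 + fixed 86 = 241.
Compare {#1, #3, #4}: bandwidth cost 111 + fixed 136 = 247.
Compare {#1, #2, #4}: bandwidth cost 111 + fixed 139 = 250.
All other subsets cost ≥ 241. Minimum total cost: 197.

197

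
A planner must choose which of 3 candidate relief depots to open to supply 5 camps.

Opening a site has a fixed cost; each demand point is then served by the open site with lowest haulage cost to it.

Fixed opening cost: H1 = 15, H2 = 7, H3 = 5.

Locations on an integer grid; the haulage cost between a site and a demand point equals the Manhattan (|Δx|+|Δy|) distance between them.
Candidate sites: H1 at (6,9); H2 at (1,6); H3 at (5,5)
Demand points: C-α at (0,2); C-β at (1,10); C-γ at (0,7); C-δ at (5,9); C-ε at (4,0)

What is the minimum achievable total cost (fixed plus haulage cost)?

33

Open {H2, H3}: assign each demand point to its cheapest open site.
  C-α→H2 5, C-β→H2 4, C-γ→H2 2, C-δ→H3 4, C-ε→H3 6
  haulage cost 21, fixed 12 → total 33.
Compare {H2}: haulage cost 27 + fixed 7 = 34.
Compare {H3}: haulage cost 34 + fixed 5 = 39.
Compare {H1, H2}: haulage cost 21 + fixed 22 = 43.
All other subsets cost ≥ 34. Minimum total cost: 33.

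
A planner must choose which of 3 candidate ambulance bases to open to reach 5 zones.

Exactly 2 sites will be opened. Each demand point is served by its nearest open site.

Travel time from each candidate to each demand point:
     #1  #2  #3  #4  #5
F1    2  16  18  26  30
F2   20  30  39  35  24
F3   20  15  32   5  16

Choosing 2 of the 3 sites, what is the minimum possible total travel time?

Open {F1, F3}.
  #1→F1 2, #2→F3 15, #3→F1 18, #4→F3 5, #5→F3 16  ⇒ total 56.
Compare {F1, F2}: total 86.
Compare {F2, F3}: total 88.

56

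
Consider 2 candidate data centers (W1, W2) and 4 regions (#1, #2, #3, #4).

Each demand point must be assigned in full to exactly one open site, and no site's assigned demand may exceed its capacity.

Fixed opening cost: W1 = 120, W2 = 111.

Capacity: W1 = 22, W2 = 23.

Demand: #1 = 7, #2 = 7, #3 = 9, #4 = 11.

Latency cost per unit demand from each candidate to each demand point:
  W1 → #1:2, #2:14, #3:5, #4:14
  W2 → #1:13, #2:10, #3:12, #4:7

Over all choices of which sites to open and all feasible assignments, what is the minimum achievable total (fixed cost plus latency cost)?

437

Open {W1, W2}; cheapest assignment that respects the capacities:
  W1 (cap 22, load 16): #1, #3 — cost 7×2 + 9×5 = 59
  W2 (cap 23, load 18): #2, #4 — cost 7×10 + 11×7 = 147
  Shipping 206, fixed 231 → total 437.
  Any other capacity-feasible assignment to {W1, W2} ships for at least 206.
Total demand is 34 and no other set of sites has combined capacity ≥ 34, so {W1, W2} is the only feasible choice of open sites. Minimum: 437.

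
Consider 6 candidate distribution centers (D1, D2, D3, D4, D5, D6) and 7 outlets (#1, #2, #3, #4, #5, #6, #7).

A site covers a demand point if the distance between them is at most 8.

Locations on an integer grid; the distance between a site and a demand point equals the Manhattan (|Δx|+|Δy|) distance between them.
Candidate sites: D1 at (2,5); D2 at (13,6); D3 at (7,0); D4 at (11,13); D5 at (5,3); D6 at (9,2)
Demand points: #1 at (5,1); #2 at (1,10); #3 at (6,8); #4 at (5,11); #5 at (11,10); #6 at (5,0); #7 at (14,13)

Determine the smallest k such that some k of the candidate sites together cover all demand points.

Coverage sets (demand points within 8 of each site):
  D1: {#1, #2, #3, #6}
  D2: {#5, #7}
  D3: {#1, #6}
  D4: {#4, #5, #7}
  D5: {#1, #3, #4, #6}
  D6: {#1, #6}
No single site covers all 7 demand points.
But {D1, D4} covers everything, so the minimum is 2.

2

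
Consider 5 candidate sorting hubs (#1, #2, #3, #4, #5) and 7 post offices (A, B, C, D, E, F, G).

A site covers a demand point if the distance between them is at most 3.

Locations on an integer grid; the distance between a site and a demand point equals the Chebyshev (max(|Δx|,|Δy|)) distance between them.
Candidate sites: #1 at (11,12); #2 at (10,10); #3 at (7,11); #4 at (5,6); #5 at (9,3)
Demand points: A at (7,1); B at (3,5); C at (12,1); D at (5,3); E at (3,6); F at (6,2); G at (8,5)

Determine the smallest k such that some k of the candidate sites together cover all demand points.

2

Coverage sets (demand points within 3 of each site):
  #1: {}
  #2: {}
  #3: {}
  #4: {B, D, E, G}
  #5: {A, C, F, G}
No single site covers all 7 demand points.
But {#4, #5} covers everything, so the minimum is 2.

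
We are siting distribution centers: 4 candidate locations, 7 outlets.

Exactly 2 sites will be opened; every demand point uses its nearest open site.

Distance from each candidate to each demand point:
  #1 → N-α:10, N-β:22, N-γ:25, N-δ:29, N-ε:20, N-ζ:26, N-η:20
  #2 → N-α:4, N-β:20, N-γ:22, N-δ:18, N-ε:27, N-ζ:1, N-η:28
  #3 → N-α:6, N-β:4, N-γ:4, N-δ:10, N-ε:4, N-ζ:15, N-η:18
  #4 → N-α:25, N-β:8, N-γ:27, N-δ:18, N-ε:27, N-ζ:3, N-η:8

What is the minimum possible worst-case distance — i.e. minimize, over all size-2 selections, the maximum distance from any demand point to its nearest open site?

10

Open {#3, #4}.
  Farthest demand point is N-δ at distance 10 (to #3); all others are ≤ 10.
With {#1, #3} the worst case is 18.
With {#2, #3} the worst case is 18.
No size-2 selection achieves below 10.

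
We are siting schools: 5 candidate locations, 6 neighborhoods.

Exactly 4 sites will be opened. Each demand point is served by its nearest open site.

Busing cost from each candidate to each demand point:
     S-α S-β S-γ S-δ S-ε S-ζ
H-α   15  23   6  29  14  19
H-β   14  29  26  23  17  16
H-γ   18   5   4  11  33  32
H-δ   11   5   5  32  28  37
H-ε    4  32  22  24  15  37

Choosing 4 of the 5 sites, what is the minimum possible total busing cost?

54

Open {H-α, H-β, H-γ, H-ε}.
  S-α→H-ε 4, S-β→H-γ 5, S-γ→H-γ 4, S-δ→H-γ 11, S-ε→H-α 14, S-ζ→H-β 16  ⇒ total 54.
Compare {H-β, H-γ, H-δ, H-ε}: total 55.
Compare {H-α, H-γ, H-δ, H-ε}: total 57.
No size-4 selection does better; minimum is 54.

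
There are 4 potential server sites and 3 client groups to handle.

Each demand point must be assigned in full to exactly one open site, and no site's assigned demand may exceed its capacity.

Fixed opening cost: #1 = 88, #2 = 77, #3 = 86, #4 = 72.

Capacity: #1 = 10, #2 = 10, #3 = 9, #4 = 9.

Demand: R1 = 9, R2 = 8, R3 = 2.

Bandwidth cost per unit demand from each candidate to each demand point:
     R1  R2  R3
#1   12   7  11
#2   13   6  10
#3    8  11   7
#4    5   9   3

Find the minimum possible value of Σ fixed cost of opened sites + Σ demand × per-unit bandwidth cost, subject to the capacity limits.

Open {#2, #4}; cheapest assignment that respects the capacities:
  #2 (cap 10, load 10): R2, R3 — cost 8×6 + 2×10 = 68
  #4 (cap 9, load 9): R1 — cost 9×5 = 45
  Shipping 113, fixed 149 → total 262.
  Any other capacity-feasible assignment to {#2, #4} ships for at least 113.
Compare {#1, #4}: its best feasible assignment gives total 283.
Compare {#2, #3}: its best feasible assignment gives total 303.
Every other set of open sites that can feasibly serve all demand totals ≥ 283 even under its best assignment. Minimum: 262.

262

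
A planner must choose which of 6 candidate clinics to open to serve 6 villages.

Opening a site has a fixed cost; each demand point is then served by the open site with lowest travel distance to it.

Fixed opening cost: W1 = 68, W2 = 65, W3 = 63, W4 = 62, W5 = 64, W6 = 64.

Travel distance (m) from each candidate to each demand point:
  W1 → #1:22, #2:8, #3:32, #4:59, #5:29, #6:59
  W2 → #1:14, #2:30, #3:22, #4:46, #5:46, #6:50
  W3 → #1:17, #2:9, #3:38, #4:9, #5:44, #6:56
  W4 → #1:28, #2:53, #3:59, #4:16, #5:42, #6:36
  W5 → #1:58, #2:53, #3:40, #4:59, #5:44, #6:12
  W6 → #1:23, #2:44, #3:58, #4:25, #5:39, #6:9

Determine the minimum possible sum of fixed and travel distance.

236

Open {W3}: assign each demand point to its cheapest open site.
  #1→W3 17, #2→W3 9, #3→W3 38, #4→W3 9, #5→W3 44, #6→W3 56
  travel distance 173, fixed 63 → total 236.
Compare {W3, W6}: travel distance 121 + fixed 127 = 248.
Compare {W3, W5}: travel distance 129 + fixed 127 = 256.
Compare {W1, W6}: travel distance 125 + fixed 132 = 257.
All other subsets cost ≥ 248. Minimum total cost: 236.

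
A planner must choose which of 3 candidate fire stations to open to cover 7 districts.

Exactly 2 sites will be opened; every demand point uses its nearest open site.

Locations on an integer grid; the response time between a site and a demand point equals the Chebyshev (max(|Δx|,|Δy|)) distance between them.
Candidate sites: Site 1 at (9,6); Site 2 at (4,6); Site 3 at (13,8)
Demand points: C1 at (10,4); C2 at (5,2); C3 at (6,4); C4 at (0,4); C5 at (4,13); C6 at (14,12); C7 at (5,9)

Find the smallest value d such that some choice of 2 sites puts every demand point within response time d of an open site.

Open {Site 1, Site 2}.
  Farthest demand point is C5 at response time 7 (to Site 1); all others are ≤ 7.
With {Site 2, Site 3} the worst case is 7.
With {Site 1, Site 3} the worst case is 9.
No size-2 selection achieves below 7.

7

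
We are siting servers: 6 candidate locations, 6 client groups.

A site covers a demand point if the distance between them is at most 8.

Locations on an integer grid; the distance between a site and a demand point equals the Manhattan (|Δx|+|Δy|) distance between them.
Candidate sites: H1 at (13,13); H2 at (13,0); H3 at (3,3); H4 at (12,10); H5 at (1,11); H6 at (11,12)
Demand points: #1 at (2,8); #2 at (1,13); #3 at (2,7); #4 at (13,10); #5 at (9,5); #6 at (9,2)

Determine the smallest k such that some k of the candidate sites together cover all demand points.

Coverage sets (demand points within 8 of each site):
  H1: {#4}
  H2: {#6}
  H3: {#1, #3, #5, #6}
  H4: {#4, #5}
  H5: {#1, #2, #3}
  H6: {#4}
No 2 sites suffice: every size-2 union leaves at least one demand point uncovered.
But {H1, H3, H5} covers everything, so the minimum is 3.

3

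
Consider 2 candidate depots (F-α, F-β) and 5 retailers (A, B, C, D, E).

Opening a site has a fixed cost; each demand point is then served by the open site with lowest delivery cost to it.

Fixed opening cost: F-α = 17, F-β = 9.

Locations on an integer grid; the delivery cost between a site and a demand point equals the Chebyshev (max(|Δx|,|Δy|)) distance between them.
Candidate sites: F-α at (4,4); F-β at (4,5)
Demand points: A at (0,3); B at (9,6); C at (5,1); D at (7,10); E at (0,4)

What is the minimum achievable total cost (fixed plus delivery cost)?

31

Open {F-β}: assign each demand point to its cheapest open site.
  A→F-β 4, B→F-β 5, C→F-β 4, D→F-β 5, E→F-β 4
  delivery cost 22, fixed 9 → total 31.
Compare {F-α}: delivery cost 22 + fixed 17 = 39.
Compare {F-α, F-β}: delivery cost 21 + fixed 26 = 47.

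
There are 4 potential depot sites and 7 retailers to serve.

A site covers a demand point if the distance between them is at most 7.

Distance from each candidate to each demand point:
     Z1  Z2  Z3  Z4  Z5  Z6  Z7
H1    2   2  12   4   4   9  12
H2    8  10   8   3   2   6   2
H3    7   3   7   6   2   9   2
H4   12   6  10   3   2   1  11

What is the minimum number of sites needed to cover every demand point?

Coverage sets (demand points within 7 of each site):
  H1: {Z1, Z2, Z4, Z5}
  H2: {Z4, Z5, Z6, Z7}
  H3: {Z1, Z2, Z3, Z4, Z5, Z7}
  H4: {Z2, Z4, Z5, Z6}
No single site covers all 7 demand points.
But {H2, H3} covers everything, so the minimum is 2.

2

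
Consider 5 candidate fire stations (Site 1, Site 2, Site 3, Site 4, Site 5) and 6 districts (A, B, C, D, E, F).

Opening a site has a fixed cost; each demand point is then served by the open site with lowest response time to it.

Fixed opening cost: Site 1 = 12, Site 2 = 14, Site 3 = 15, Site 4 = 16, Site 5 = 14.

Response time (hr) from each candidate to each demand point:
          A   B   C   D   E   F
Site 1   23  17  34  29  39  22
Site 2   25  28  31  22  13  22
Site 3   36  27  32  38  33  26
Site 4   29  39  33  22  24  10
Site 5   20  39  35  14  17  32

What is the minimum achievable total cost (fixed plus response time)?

Open {Site 1, Site 5}: assign each demand point to its cheapest open site.
  A→Site 5 20, B→Site 1 17, C→Site 1 34, D→Site 5 14, E→Site 5 17, F→Site 1 22
  response time 124, fixed 26 → total 150.
Compare {Site 1, Site 4, Site 5}: response time 111 + fixed 42 = 153.
Compare {Site 1, Site 2}: response time 128 + fixed 26 = 154.
Compare {Site 2}: response time 141 + fixed 14 = 155.
All other subsets cost ≥ 153. Minimum total cost: 150.

150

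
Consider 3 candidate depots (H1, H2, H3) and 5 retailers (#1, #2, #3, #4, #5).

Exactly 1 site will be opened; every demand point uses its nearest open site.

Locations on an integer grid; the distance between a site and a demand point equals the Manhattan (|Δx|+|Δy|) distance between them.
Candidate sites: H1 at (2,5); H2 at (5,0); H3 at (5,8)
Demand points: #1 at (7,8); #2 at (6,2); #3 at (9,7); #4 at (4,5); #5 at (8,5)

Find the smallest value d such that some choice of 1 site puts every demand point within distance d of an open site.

Open {H3}.
  Farthest demand point is #2 at distance 7 (to H3); all others are ≤ 7.
With {H1} the worst case is 9.
With {H2} the worst case is 11.
No size-1 selection achieves below 7.

7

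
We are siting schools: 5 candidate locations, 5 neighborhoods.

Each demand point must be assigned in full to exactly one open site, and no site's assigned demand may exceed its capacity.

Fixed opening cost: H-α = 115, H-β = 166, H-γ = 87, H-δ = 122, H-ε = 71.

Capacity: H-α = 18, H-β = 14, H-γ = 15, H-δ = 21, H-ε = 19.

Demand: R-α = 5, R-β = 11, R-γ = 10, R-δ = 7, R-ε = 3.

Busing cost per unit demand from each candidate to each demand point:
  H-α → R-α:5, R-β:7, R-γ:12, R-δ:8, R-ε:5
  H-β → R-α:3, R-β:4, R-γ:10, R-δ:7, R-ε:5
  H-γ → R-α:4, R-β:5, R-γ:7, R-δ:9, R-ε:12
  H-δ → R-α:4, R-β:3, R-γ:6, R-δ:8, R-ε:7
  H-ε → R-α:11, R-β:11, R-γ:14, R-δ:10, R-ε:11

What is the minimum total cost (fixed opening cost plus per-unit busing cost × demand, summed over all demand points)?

Open {H-γ, H-δ}; cheapest assignment that respects the capacities:
  H-γ (cap 15, load 15): R-α, R-γ — cost 5×4 + 10×7 = 90
  H-δ (cap 21, load 21): R-β, R-δ, R-ε — cost 11×3 + 7×8 + 3×7 = 110
  Shipping 200, fixed 209 → total 409.
  Any other capacity-feasible assignment to {H-γ, H-δ} ships for at least 200.
Compare {H-α, H-δ}: its best feasible assignment gives total 426.
Compare {H-δ, H-ε}: its best feasible assignment gives total 444.
Every other set of open sites that can feasibly serve all demand totals ≥ 426 even under its best assignment. Minimum: 409.

409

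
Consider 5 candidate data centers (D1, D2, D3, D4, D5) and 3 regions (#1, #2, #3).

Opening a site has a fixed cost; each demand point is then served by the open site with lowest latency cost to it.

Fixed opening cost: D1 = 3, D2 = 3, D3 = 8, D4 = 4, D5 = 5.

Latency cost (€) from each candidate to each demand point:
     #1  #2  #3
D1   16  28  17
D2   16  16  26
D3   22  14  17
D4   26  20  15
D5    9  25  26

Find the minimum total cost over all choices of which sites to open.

52

Open {D2, D4, D5}: assign each demand point to its cheapest open site.
  #1→D5 9, #2→D2 16, #3→D4 15
  latency cost 40, fixed 12 → total 52.
Compare {D3, D5}: latency cost 40 + fixed 13 = 53.
Compare {D4, D5}: latency cost 44 + fixed 9 = 53.
Compare {D1, D2, D5}: latency cost 42 + fixed 11 = 53.
All other subsets cost ≥ 53. Minimum total cost: 52.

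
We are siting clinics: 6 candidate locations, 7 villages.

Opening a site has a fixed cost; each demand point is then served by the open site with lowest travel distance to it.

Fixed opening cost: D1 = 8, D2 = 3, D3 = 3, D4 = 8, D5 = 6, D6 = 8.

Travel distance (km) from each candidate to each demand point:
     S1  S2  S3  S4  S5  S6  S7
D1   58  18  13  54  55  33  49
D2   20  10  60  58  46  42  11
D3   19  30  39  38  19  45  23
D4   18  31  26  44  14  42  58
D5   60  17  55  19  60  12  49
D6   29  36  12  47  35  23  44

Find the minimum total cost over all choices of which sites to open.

Open {D2, D4, D5, D6}: assign each demand point to its cheapest open site.
  S1→D4 18, S2→D2 10, S3→D6 12, S4→D5 19, S5→D4 14, S6→D5 12, S7→D2 11
  travel distance 96, fixed 25 → total 121.
Compare {D1, D2, D4, D5}: travel distance 97 + fixed 25 = 122.
Compare {D2, D3, D5, D6}: travel distance 102 + fixed 20 = 122.
Compare {D1, D2, D3, D5}: travel distance 103 + fixed 20 = 123.
All other subsets cost ≥ 122. Minimum total cost: 121.

121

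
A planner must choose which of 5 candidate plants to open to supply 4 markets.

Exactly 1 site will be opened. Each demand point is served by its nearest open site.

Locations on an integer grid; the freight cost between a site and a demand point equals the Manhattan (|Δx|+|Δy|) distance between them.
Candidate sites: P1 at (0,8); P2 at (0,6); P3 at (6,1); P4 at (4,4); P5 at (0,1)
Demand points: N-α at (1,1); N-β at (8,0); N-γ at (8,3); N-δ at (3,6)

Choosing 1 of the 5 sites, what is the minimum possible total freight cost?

20

Open {P3}.
  N-α→P3 5, N-β→P3 3, N-γ→P3 4, N-δ→P3 8  ⇒ total 20.
Compare {P4}: total 22.
Compare {P5}: total 28.
No size-1 selection does better; minimum is 20.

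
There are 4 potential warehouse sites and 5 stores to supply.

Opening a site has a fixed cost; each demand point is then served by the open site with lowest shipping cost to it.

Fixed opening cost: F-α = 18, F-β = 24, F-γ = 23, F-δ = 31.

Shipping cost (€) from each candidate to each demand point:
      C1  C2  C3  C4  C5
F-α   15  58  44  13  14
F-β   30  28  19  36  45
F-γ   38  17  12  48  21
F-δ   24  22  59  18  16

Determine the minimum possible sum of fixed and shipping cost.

Open {F-α, F-γ}: assign each demand point to its cheapest open site.
  C1→F-α 15, C2→F-γ 17, C3→F-γ 12, C4→F-α 13, C5→F-α 14
  shipping cost 71, fixed 41 → total 112.
Compare {F-α, F-β}: shipping cost 89 + fixed 42 = 131.
Compare {F-α, F-β, F-γ}: shipping cost 71 + fixed 65 = 136.
Compare {F-γ, F-δ}: shipping cost 87 + fixed 54 = 141.
All other subsets cost ≥ 131. Minimum total cost: 112.

112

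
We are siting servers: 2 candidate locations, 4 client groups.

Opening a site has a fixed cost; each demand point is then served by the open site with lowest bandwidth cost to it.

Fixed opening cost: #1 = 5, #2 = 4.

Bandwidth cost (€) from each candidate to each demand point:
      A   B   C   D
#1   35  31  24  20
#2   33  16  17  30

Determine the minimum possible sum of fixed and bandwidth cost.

95

Open {#1, #2}: assign each demand point to its cheapest open site.
  A→#2 33, B→#2 16, C→#2 17, D→#1 20
  bandwidth cost 86, fixed 9 → total 95.
Compare {#2}: bandwidth cost 96 + fixed 4 = 100.
Compare {#1}: bandwidth cost 110 + fixed 5 = 115.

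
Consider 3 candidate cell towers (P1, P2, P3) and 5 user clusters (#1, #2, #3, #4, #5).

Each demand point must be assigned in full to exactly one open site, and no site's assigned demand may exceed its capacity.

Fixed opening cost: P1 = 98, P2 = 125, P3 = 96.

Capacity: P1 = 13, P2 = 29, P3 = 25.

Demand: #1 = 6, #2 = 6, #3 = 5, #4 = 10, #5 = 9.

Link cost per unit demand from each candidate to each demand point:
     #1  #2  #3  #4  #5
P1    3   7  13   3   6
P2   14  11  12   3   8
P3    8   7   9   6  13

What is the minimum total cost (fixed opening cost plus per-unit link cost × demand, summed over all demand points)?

Open {P1, P2}; cheapest assignment that respects the capacities:
  P1 (cap 13, load 12): #1, #2 — cost 6×3 + 6×7 = 60
  P2 (cap 29, load 24): #3, #4, #5 — cost 5×12 + 10×3 + 9×8 = 162
  Shipping 222, fixed 223 → total 445.
  Any other capacity-feasible assignment to {P1, P2} ships for at least 222.
Compare {P2, P3}: its best feasible assignment gives total 458.
Compare {P1, P3}: its best feasible assignment gives total 476.
Every other set of open sites that can feasibly serve all demand totals ≥ 458 even under its best assignment. Minimum: 445.

445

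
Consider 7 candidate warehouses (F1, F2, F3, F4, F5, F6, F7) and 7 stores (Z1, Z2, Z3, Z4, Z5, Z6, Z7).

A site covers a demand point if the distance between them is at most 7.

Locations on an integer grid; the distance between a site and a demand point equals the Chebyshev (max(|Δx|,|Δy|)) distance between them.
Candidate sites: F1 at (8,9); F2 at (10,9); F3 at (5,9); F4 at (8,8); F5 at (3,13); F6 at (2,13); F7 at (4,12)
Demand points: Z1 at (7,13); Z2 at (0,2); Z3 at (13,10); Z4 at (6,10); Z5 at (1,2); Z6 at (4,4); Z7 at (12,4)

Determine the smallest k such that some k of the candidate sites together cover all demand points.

Coverage sets (demand points within 7 of each site):
  F1: {Z1, Z3, Z4, Z5, Z6, Z7}
  F2: {Z1, Z3, Z4, Z6, Z7}
  F3: {Z1, Z2, Z4, Z5, Z6, Z7}
  F4: {Z1, Z3, Z4, Z5, Z6, Z7}
  F5: {Z1, Z4}
  F6: {Z1, Z4}
  F7: {Z1, Z4}
No single site covers all 7 demand points.
But {F1, F3} covers everything, so the minimum is 2.

2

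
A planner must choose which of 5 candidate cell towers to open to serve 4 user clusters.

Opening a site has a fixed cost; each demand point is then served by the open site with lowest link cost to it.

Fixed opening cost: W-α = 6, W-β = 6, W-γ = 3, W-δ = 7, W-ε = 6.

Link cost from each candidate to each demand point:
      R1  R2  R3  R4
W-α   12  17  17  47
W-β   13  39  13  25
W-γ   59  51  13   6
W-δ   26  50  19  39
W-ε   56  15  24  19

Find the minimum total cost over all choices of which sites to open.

57

Open {W-α, W-γ}: assign each demand point to its cheapest open site.
  R1→W-α 12, R2→W-α 17, R3→W-γ 13, R4→W-γ 6
  link cost 48, fixed 9 → total 57.
Compare {W-α, W-γ, W-ε}: link cost 46 + fixed 15 = 61.
Compare {W-β, W-γ, W-ε}: link cost 47 + fixed 15 = 62.
Compare {W-α, W-β, W-γ}: link cost 48 + fixed 15 = 63.
All other subsets cost ≥ 61. Minimum total cost: 57.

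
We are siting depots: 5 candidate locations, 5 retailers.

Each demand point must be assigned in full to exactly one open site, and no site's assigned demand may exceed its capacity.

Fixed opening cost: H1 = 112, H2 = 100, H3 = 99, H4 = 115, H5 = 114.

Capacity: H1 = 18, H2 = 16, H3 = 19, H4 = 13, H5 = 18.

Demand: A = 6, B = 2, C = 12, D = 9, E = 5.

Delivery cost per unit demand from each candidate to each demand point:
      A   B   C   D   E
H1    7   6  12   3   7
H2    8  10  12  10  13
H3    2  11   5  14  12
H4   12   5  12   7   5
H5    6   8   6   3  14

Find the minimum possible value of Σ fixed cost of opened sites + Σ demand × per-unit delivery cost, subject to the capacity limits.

Open {H1, H3}; cheapest assignment that respects the capacities:
  H1 (cap 18, load 16): B, D, E — cost 2×6 + 9×3 + 5×7 = 74
  H3 (cap 19, load 18): A, C — cost 6×2 + 12×5 = 72
  Shipping 146, fixed 211 → total 357.
  Any other capacity-feasible assignment to {H1, H3} ships for at least 146.
Compare {H3, H5}: its best feasible assignment gives total 398.
Compare {H1, H5}: its best feasible assignment gives total 408.
Every other set of open sites that can feasibly serve all demand totals ≥ 398 even under its best assignment. Minimum: 357.

357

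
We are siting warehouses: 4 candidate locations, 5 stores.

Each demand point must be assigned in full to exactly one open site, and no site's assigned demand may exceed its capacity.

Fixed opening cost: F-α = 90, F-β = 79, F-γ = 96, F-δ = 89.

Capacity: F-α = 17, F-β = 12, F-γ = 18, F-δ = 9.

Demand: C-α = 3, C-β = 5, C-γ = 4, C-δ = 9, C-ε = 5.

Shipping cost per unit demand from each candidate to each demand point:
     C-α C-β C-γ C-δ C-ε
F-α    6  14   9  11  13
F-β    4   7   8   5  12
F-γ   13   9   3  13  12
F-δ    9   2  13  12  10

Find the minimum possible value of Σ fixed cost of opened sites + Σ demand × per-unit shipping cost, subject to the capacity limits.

Open {F-β, F-γ}; cheapest assignment that respects the capacities:
  F-β (cap 12, load 12): C-α, C-δ — cost 3×4 + 9×5 = 57
  F-γ (cap 18, load 14): C-β, C-γ, C-ε — cost 5×9 + 4×3 + 5×12 = 117
  Shipping 174, fixed 175 → total 349.
  Any other capacity-feasible assignment to {F-β, F-γ} ships for at least 174.
Compare {F-α, F-β}: its best feasible assignment gives total 397.
Compare {F-β, F-γ, F-δ}: its best feasible assignment gives total 403.
Every other set of open sites that can feasibly serve all demand totals ≥ 397 even under its best assignment. Minimum: 349.

349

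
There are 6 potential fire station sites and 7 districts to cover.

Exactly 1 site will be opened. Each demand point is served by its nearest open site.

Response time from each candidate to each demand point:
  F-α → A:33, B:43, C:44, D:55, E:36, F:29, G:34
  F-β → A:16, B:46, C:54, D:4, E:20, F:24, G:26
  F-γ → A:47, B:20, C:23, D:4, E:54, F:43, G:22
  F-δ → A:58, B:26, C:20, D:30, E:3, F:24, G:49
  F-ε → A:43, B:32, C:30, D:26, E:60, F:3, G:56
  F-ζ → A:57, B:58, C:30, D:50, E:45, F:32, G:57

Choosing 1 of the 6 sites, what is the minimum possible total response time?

Open {F-β}.
  A→F-β 16, B→F-β 46, C→F-β 54, D→F-β 4, E→F-β 20, F→F-β 24, G→F-β 26  ⇒ total 190.
Compare {F-δ}: total 210.
Compare {F-γ}: total 213.
No size-1 selection does better; minimum is 190.

190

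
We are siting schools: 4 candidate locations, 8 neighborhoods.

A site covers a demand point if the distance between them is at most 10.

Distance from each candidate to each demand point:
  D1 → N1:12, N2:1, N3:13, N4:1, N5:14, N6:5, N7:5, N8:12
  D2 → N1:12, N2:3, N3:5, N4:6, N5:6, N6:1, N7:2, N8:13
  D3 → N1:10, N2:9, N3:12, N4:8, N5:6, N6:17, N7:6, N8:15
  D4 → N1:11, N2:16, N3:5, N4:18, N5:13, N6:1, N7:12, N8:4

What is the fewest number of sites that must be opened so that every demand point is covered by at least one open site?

2

Coverage sets (demand points within 10 of each site):
  D1: {N2, N4, N6, N7}
  D2: {N2, N3, N4, N5, N6, N7}
  D3: {N1, N2, N4, N5, N7}
  D4: {N3, N6, N8}
No single site covers all 8 demand points.
But {D3, D4} covers everything, so the minimum is 2.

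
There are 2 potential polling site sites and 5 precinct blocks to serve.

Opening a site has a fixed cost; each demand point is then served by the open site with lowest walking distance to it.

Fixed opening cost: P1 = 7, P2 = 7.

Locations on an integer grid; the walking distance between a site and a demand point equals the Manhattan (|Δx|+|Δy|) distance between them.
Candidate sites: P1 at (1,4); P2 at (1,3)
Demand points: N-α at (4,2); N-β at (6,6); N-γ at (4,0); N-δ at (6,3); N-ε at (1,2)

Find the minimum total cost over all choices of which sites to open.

Open {P2}: assign each demand point to its cheapest open site.
  N-α→P2 4, N-β→P2 8, N-γ→P2 6, N-δ→P2 5, N-ε→P2 1
  walking distance 24, fixed 7 → total 31.
Compare {P1}: walking distance 27 + fixed 7 = 34.
Compare {P1, P2}: walking distance 23 + fixed 14 = 37.

31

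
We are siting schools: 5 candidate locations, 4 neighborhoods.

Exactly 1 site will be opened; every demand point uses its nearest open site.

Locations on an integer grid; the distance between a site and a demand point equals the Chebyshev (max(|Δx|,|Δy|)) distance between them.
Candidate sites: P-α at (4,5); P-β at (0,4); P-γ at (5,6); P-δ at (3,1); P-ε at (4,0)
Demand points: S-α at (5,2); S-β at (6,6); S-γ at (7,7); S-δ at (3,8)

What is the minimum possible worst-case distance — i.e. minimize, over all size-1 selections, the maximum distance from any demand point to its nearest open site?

Open {P-α}.
  Farthest demand point is S-α at distance 3 (to P-α); all others are ≤ 3.
With {P-γ} the worst case is 4.
With {P-β} the worst case is 7.
No size-1 selection achieves below 3.

3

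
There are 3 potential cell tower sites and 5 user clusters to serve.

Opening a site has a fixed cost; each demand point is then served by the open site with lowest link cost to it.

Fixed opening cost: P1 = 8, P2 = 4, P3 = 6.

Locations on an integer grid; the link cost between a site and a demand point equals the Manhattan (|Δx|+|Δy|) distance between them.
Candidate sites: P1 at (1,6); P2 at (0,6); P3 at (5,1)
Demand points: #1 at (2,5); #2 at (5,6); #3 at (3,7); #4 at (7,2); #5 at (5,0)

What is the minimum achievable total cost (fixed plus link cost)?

Open {P2, P3}: assign each demand point to its cheapest open site.
  #1→P2 3, #2→P2 5, #3→P2 4, #4→P3 3, #5→P3 1
  link cost 16, fixed 10 → total 26.
Compare {P1, P3}: link cost 13 + fixed 14 = 27.
Compare {P3}: link cost 24 + fixed 6 = 30.
Compare {P1, P2, P3}: link cost 13 + fixed 18 = 31.
All other subsets cost ≥ 27. Minimum total cost: 26.

26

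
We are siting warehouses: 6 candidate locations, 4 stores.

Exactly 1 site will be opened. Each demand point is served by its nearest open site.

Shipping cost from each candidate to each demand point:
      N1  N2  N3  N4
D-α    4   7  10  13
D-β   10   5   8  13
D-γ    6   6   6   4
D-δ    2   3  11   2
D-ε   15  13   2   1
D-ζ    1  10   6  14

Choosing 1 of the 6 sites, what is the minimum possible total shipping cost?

18

Open {D-δ}.
  N1→D-δ 2, N2→D-δ 3, N3→D-δ 11, N4→D-δ 2  ⇒ total 18.
Compare {D-γ}: total 22.
Compare {D-ε}: total 31.
No size-1 selection does better; minimum is 18.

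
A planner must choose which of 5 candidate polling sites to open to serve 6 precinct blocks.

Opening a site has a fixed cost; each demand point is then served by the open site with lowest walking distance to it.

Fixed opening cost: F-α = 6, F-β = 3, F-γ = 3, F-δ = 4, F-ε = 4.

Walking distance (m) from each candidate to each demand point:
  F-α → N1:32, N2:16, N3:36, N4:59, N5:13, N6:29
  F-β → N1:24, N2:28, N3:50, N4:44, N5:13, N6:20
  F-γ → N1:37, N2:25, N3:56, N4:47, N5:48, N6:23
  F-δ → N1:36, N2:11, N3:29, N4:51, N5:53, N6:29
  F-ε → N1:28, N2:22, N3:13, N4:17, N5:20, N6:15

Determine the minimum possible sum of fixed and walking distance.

104

Open {F-β, F-δ, F-ε}: assign each demand point to its cheapest open site.
  N1→F-β 24, N2→F-δ 11, N3→F-ε 13, N4→F-ε 17, N5→F-β 13, N6→F-ε 15
  walking distance 93, fixed 11 → total 104.
Compare {F-β, F-γ, F-δ, F-ε}: walking distance 93 + fixed 14 = 107.
Compare {F-α, F-β, F-δ, F-ε}: walking distance 93 + fixed 17 = 110.
Compare {F-β, F-ε}: walking distance 104 + fixed 7 = 111.
All other subsets cost ≥ 107. Minimum total cost: 104.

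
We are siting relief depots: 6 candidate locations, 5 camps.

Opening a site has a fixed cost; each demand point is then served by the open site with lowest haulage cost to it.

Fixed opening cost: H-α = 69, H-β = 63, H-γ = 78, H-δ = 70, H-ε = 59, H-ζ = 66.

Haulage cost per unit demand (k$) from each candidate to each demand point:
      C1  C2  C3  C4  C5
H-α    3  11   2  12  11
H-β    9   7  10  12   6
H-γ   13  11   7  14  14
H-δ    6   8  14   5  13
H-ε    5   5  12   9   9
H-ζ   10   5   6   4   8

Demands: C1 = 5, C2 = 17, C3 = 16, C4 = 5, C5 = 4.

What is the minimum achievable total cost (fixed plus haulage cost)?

Open {H-α, H-ζ}: assign each demand point to its cheapest open site.
  C1→H-α 5×3=15, C2→H-ζ 17×5=85, C3→H-α 16×2=32, C4→H-ζ 5×4=20, C5→H-ζ 4×8=32
  haulage cost 184, fixed 135 → total 319.
Compare {H-α, H-ε}: haulage cost 213 + fixed 128 = 341.
Compare {H-ζ}: haulage cost 283 + fixed 66 = 349.
Compare {H-α, H-β, H-ζ}: haulage cost 176 + fixed 198 = 374.
All other subsets cost ≥ 341. Minimum total cost: 319.

319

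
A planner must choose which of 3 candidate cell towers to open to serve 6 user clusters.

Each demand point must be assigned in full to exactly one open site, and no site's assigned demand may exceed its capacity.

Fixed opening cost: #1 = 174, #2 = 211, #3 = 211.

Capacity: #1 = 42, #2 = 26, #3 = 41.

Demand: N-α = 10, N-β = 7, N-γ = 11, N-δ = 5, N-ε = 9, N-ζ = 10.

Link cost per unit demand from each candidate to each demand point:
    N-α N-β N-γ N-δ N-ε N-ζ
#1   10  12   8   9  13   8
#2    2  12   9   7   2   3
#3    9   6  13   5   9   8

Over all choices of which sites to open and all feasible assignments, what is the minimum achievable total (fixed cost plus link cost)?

Open {#1, #2}; cheapest assignment that respects the capacities:
  #1 (cap 42, load 28): N-β, N-γ, N-ζ — cost 7×12 + 11×8 + 10×8 = 252
  #2 (cap 26, load 24): N-α, N-δ, N-ε — cost 10×2 + 5×7 + 9×2 = 73
  Shipping 325, fixed 385 → total 710.
  Any other capacity-feasible assignment to {#1, #2} ships for at least 325.
Compare {#2, #3}: its best feasible assignment gives total 750.
Compare {#1, #3}: its best feasible assignment gives total 791.
Every other set of open sites that can feasibly serve all demand totals ≥ 750 even under its best assignment. Minimum: 710.

710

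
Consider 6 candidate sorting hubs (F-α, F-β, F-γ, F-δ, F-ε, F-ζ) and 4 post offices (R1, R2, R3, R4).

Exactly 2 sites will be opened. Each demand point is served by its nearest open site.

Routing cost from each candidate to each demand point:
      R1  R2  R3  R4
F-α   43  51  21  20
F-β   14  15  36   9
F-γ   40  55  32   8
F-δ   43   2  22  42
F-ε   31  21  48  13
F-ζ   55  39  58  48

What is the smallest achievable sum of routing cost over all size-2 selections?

47

Open {F-β, F-δ}.
  R1→F-β 14, R2→F-δ 2, R3→F-δ 22, R4→F-β 9  ⇒ total 47.
Compare {F-α, F-β}: total 59.
Compare {F-δ, F-ε}: total 68.
No size-2 selection does better; minimum is 47.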